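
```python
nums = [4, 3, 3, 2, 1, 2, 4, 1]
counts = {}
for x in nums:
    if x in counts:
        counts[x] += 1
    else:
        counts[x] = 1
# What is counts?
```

Initial: counts = {}, nums = [4, 3, 3, 2, 1, 2, 4, 1]
See 4: counts = {4: 1}
See 3: counts = {4: 1, 3: 1}
See 3: counts = {4: 1, 3: 2}
See 2: counts = {4: 1, 3: 2, 2: 1}
See 1: counts = {4: 1, 3: 2, 2: 1, 1: 1}
See 2: counts = {4: 1, 3: 2, 2: 2, 1: 1}
See 4: counts = {4: 2, 3: 2, 2: 2, 1: 1}
See 1: counts = {4: 2, 3: 2, 2: 2, 1: 2}

{4: 2, 3: 2, 2: 2, 1: 2}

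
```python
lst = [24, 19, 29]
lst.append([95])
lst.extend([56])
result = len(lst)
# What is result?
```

After line 1: lst = [24, 19, 29]
After line 2 (append adds [95] as single element): lst = [24, 19, 29, [95]]
After line 3 (extend unpacks [56], adds 56): lst = [24, 19, 29, [95], 56]
After line 4: result = len(lst) = 5

5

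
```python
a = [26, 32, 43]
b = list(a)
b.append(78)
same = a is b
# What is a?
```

After line 1: a = [26, 32, 43]
After line 2 (b = list(a) is a shallow copy, new object): a = [26, 32, 43], b = [26, 32, 43]
After line 3 (append only mutates b): a = [26, 32, 43], b = [26, 32, 43, 78]
After line 4 (same = a is b; different objects -> False): same = False

[26, 32, 43]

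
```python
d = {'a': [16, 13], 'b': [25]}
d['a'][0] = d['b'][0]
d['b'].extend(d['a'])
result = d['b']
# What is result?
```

After line 1: d = {'a': [16, 13], 'b': [25]}
After line 2 (a[0] = b[0] = 25): d = {'a': [25, 13], 'b': [25]}
After line 3 (b.extend(a) appends [25, 13]): d = {'a': [25, 13], 'b': [25, 25, 13]}
After line 4: result = d['b'] = [25, 25, 13]

[25, 25, 13]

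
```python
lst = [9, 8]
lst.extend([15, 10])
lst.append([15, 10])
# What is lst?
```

After line 1: lst = [9, 8]
After line 2 (extend unpacks [15, 10]): lst = [9, 8, 15, 10]
After line 3 (append adds [15, 10] as single element): lst = [9, 8, 15, 10, [15, 10]]

[9, 8, 15, 10, [15, 10]]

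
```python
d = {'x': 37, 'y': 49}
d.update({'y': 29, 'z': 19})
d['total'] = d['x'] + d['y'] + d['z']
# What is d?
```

After line 1: d = {'x': 37, 'y': 49}
After line 2 (y overwritten, z added): d = {'x': 37, 'y': 29, 'z': 19}
After line 3 (total = 37 + 29 + 19 = 85): d = {'x': 37, 'y': 29, 'z': 19, 'total': 85}

{'x': 37, 'y': 29, 'z': 19, 'total': 85}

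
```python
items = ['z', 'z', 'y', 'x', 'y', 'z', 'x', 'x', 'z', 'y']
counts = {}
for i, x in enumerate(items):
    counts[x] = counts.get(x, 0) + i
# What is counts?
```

Initial: counts = {}, items = ['z', 'z', 'y', 'x', 'y', 'z', 'x', 'x', 'z', 'y']
i=0, x='z': counts = {'z': 0}
i=1, x='z': counts = {'z': 1}
i=2, x='y': counts = {'z': 1, 'y': 2}
i=3, x='x': counts = {'z': 1, 'y': 2, 'x': 3}
i=4, x='y': counts = {'z': 1, 'y': 6, 'x': 3}
i=5, x='z': counts = {'z': 6, 'y': 6, 'x': 3}
i=6, x='x': counts = {'z': 6, 'y': 6, 'x': 9}
i=7, x='x': counts = {'z': 6, 'y': 6, 'x': 16}
i=8, x='z': counts = {'z': 14, 'y': 6, 'x': 16}
i=9, x='y': counts = {'z': 14, 'y': 15, 'x': 16}

{'z': 14, 'y': 15, 'x': 16}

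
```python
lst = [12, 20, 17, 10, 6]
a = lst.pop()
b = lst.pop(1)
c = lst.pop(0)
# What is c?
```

After line 1: lst = [12, 20, 17, 10, 6]
After line 2 (pop() -> a = 6): lst = [12, 20, 17, 10]
After line 3 (pop(1) -> b = 20): lst = [12, 17, 10]
After line 4 (pop(0) -> c = 12): lst = [17, 10]

12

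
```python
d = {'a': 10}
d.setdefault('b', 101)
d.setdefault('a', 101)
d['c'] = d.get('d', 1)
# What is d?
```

After line 1: d = {'a': 10}
After line 2 (setdefault adds 'b'=101): d = {'a': 10, 'b': 101}
After line 3 (setdefault 'a' no-op, already exists): d = {'a': 10, 'b': 101}
After line 4 (get('d', 1) returns default since 'd' not in d): d = {'a': 10, 'b': 101, 'c': 1}

{'a': 10, 'b': 101, 'c': 1}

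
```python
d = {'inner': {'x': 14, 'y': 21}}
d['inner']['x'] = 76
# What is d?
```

After line 1: d = {'inner': {'x': 14, 'y': 21}}
After line 2 (inner x overwritten): d = {'inner': {'x': 76, 'y': 21}}

{'inner': {'x': 76, 'y': 21}}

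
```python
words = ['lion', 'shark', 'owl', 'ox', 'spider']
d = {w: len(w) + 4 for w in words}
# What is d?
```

{'lion': 8, 'shark': 9, 'owl': 7, 'ox': 6, 'spider': 10}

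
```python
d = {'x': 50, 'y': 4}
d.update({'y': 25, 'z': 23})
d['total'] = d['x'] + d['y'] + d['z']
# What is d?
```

After line 1: d = {'x': 50, 'y': 4}
After line 2 (y overwritten, z added): d = {'x': 50, 'y': 25, 'z': 23}
After line 3 (total = 50 + 25 + 23 = 98): d = {'x': 50, 'y': 25, 'z': 23, 'total': 98}

{'x': 50, 'y': 25, 'z': 23, 'total': 98}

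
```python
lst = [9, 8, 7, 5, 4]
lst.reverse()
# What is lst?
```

[4, 5, 7, 8, 9]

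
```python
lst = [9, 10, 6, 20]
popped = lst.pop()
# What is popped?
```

20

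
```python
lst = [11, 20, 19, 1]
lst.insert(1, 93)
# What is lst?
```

[11, 93, 20, 19, 1]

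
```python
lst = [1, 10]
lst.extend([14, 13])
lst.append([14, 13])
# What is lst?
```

After line 1: lst = [1, 10]
After line 2 (extend unpacks [14, 13]): lst = [1, 10, 14, 13]
After line 3 (append adds [14, 13] as single element): lst = [1, 10, 14, 13, [14, 13]]

[1, 10, 14, 13, [14, 13]]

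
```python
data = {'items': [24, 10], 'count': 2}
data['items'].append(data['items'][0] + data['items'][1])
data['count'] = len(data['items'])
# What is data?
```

After line 1: data = {'items': [24, 10], 'count': 2}
After line 2 (append 24 + 10 = 34): data = {'items': [24, 10, 34], 'count': 2}
After line 3 (count = len(items) = 3): data = {'items': [24, 10, 34], 'count': 3}

{'items': [24, 10, 34], 'count': 3}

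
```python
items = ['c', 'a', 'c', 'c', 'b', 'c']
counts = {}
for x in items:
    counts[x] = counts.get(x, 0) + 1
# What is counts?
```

Initial: counts = {}, items = ['c', 'a', 'c', 'c', 'b', 'c']
See 'c': counts = {'c': 1}
See 'a': counts = {'c': 1, 'a': 1}
See 'c': counts = {'c': 2, 'a': 1}
See 'c': counts = {'c': 3, 'a': 1}
See 'b': counts = {'c': 3, 'a': 1, 'b': 1}
See 'c': counts = {'c': 4, 'a': 1, 'b': 1}

{'c': 4, 'a': 1, 'b': 1}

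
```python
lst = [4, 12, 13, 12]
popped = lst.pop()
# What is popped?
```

12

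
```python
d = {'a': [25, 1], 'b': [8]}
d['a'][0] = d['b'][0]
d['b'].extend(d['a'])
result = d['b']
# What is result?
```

After line 1: d = {'a': [25, 1], 'b': [8]}
After line 2 (a[0] = b[0] = 8): d = {'a': [8, 1], 'b': [8]}
After line 3 (b.extend(a) appends [8, 1]): d = {'a': [8, 1], 'b': [8, 8, 1]}
After line 4: result = d['b'] = [8, 8, 1]

[8, 8, 1]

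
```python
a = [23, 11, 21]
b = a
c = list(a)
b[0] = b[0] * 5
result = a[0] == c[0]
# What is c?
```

After line 1: a = [23, 11, 21]
After line 2 (b = a, alias): a = [23, 11, 21], b = [23, 11, 21]
After line 3 (c = list(a) is a copy, new object): c = [23, 11, 21]
After line 4 (b[0] = 23 * 5 = 115; mutates shared a/b): a = b = [115, 11, 21], c = [23, 11, 21]
After line 5 (a[0] = 115, c[0] = 23; result = False)

[23, 11, 21]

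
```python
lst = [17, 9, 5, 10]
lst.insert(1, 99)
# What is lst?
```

[17, 99, 9, 5, 10]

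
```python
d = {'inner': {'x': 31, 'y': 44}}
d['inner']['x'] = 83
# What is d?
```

After line 1: d = {'inner': {'x': 31, 'y': 44}}
After line 2 (inner x overwritten): d = {'inner': {'x': 83, 'y': 44}}

{'inner': {'x': 83, 'y': 44}}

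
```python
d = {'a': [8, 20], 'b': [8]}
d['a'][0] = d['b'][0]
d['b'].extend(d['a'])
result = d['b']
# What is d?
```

After line 1: d = {'a': [8, 20], 'b': [8]}
After line 2 (a[0] = b[0] = 8): d = {'a': [8, 20], 'b': [8]}
After line 3 (b.extend(a) appends [8, 20]): d = {'a': [8, 20], 'b': [8, 8, 20]}
After line 4: result = d['b'] = [8, 8, 20]

{'a': [8, 20], 'b': [8, 8, 20]}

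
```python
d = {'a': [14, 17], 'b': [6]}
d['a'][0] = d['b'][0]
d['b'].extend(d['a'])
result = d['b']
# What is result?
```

After line 1: d = {'a': [14, 17], 'b': [6]}
After line 2 (a[0] = b[0] = 6): d = {'a': [6, 17], 'b': [6]}
After line 3 (b.extend(a) appends [6, 17]): d = {'a': [6, 17], 'b': [6, 6, 17]}
After line 4: result = d['b'] = [6, 6, 17]

[6, 6, 17]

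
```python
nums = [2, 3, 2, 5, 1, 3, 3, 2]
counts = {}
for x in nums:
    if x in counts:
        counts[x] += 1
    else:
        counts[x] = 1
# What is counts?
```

Initial: counts = {}, nums = [2, 3, 2, 5, 1, 3, 3, 2]
See 2: counts = {2: 1}
See 3: counts = {2: 1, 3: 1}
See 2: counts = {2: 2, 3: 1}
See 5: counts = {2: 2, 3: 1, 5: 1}
See 1: counts = {2: 2, 3: 1, 5: 1, 1: 1}
See 3: counts = {2: 2, 3: 2, 5: 1, 1: 1}
See 3: counts = {2: 2, 3: 3, 5: 1, 1: 1}
See 2: counts = {2: 3, 3: 3, 5: 1, 1: 1}

{2: 3, 3: 3, 5: 1, 1: 1}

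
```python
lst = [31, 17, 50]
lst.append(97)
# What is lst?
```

[31, 17, 50, 97]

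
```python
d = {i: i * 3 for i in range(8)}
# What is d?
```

{0: 0, 1: 3, 2: 6, 3: 9, 4: 12, 5: 15, 6: 18, 7: 21}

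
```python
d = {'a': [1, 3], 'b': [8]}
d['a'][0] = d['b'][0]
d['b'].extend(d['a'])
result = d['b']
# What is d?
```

After line 1: d = {'a': [1, 3], 'b': [8]}
After line 2 (a[0] = b[0] = 8): d = {'a': [8, 3], 'b': [8]}
After line 3 (b.extend(a) appends [8, 3]): d = {'a': [8, 3], 'b': [8, 8, 3]}
After line 4: result = d['b'] = [8, 8, 3]

{'a': [8, 3], 'b': [8, 8, 3]}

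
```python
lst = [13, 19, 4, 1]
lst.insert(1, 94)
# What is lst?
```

[13, 94, 19, 4, 1]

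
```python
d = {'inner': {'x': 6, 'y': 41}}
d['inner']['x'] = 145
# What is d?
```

After line 1: d = {'inner': {'x': 6, 'y': 41}}
After line 2 (inner x overwritten): d = {'inner': {'x': 145, 'y': 41}}

{'inner': {'x': 145, 'y': 41}}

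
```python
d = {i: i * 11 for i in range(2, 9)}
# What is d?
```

{2: 22, 3: 33, 4: 44, 5: 55, 6: 66, 7: 77, 8: 88}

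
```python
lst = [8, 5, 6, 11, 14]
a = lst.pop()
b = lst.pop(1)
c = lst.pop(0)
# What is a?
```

After line 1: lst = [8, 5, 6, 11, 14]
After line 2 (pop() -> a = 14): lst = [8, 5, 6, 11]
After line 3 (pop(1) -> b = 5): lst = [8, 6, 11]
After line 4 (pop(0) -> c = 8): lst = [6, 11]

14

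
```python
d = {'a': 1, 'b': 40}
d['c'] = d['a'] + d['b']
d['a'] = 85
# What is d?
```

After line 1: d = {'a': 1, 'b': 40}
After line 2 (d['c'] = 1 + 40): d = {'a': 1, 'b': 40, 'c': 41}
After line 3: d = {'a': 85, 'b': 40, 'c': 41}

{'a': 85, 'b': 40, 'c': 41}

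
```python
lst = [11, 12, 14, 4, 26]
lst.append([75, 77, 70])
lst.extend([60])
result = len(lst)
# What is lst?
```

After line 1: lst = [11, 12, 14, 4, 26]
After line 2 (append adds [75, 77, 70] as single element): lst = [11, 12, 14, 4, 26, [75, 77, 70]]
After line 3 (extend unpacks [60], adds 60): lst = [11, 12, 14, 4, 26, [75, 77, 70], 60]
After line 4: result = len(lst) = 7

[11, 12, 14, 4, 26, [75, 77, 70], 60]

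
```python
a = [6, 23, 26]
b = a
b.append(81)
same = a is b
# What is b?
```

After line 1: a = [6, 23, 26]
After line 2 (b = a is an alias, same object): a = [6, 23, 26], b = [6, 23, 26]
After line 3 (b.append mutates the shared list): a = [6, 23, 26, 81], b = [6, 23, 26, 81]
After line 4 (same = a is b; same object -> True): same = True

[6, 23, 26, 81]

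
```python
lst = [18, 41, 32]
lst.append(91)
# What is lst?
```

[18, 41, 32, 91]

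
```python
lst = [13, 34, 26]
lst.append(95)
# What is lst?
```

[13, 34, 26, 95]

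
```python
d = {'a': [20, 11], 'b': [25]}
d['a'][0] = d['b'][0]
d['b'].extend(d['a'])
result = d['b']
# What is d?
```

After line 1: d = {'a': [20, 11], 'b': [25]}
After line 2 (a[0] = b[0] = 25): d = {'a': [25, 11], 'b': [25]}
After line 3 (b.extend(a) appends [25, 11]): d = {'a': [25, 11], 'b': [25, 25, 11]}
After line 4: result = d['b'] = [25, 25, 11]

{'a': [25, 11], 'b': [25, 25, 11]}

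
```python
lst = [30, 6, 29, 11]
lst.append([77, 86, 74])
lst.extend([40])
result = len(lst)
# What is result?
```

After line 1: lst = [30, 6, 29, 11]
After line 2 (append adds [77, 86, 74] as single element): lst = [30, 6, 29, 11, [77, 86, 74]]
After line 3 (extend unpacks [40], adds 40): lst = [30, 6, 29, 11, [77, 86, 74], 40]
After line 4: result = len(lst) = 6

6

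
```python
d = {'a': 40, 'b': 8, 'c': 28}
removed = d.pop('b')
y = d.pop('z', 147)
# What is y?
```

After line 1: d = {'a': 40, 'b': 8, 'c': 28}
After line 2 (pop 'b' returns 8): d = {'a': 40, 'c': 28}, removed = 8
After line 3 (pop 'z' missing, returns default 147): d = {'a': 40, 'c': 28}, y = 147

147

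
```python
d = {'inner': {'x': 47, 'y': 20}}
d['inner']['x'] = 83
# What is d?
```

After line 1: d = {'inner': {'x': 47, 'y': 20}}
After line 2 (inner x overwritten): d = {'inner': {'x': 83, 'y': 20}}

{'inner': {'x': 83, 'y': 20}}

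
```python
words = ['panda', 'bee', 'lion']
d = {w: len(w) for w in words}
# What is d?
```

{'panda': 5, 'bee': 3, 'lion': 4}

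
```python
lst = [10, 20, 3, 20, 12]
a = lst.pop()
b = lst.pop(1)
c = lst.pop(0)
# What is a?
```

After line 1: lst = [10, 20, 3, 20, 12]
After line 2 (pop() -> a = 12): lst = [10, 20, 3, 20]
After line 3 (pop(1) -> b = 20): lst = [10, 3, 20]
After line 4 (pop(0) -> c = 10): lst = [3, 20]

12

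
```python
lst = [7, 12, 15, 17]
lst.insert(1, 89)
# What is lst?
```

[7, 89, 12, 15, 17]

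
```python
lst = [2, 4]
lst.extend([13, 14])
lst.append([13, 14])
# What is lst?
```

After line 1: lst = [2, 4]
After line 2 (extend unpacks [13, 14]): lst = [2, 4, 13, 14]
After line 3 (append adds [13, 14] as single element): lst = [2, 4, 13, 14, [13, 14]]

[2, 4, 13, 14, [13, 14]]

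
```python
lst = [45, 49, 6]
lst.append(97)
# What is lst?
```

[45, 49, 6, 97]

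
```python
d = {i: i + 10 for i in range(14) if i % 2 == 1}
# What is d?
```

{1: 11, 3: 13, 5: 15, 7: 17, 9: 19, 11: 21, 13: 23}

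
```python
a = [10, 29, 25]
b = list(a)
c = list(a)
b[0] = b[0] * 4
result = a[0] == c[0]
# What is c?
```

After line 1: a = [10, 29, 25]
After line 2 (b = list(a), copy): a = [10, 29, 25], b = [10, 29, 25]
After line 3 (c = list(a) is a copy, new object): c = [10, 29, 25]
After line 4 (b[0] = 10 * 4 = 40; only b mutates (copy)): a = [10, 29, 25], b = [40, 29, 25], c = [10, 29, 25]
After line 5 (a[0] = 10, c[0] = 10; result = True)

[10, 29, 25]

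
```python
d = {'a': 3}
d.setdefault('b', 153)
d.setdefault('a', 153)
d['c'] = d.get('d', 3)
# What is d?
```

After line 1: d = {'a': 3}
After line 2 (setdefault adds 'b'=153): d = {'a': 3, 'b': 153}
After line 3 (setdefault 'a' no-op, already exists): d = {'a': 3, 'b': 153}
After line 4 (get('d', 3) returns default since 'd' not in d): d = {'a': 3, 'b': 153, 'c': 3}

{'a': 3, 'b': 153, 'c': 3}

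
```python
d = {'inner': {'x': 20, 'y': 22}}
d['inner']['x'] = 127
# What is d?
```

After line 1: d = {'inner': {'x': 20, 'y': 22}}
After line 2 (inner x overwritten): d = {'inner': {'x': 127, 'y': 22}}

{'inner': {'x': 127, 'y': 22}}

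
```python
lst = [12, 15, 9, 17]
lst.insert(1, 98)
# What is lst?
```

[12, 98, 15, 9, 17]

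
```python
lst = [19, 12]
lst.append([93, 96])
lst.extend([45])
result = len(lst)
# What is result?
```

After line 1: lst = [19, 12]
After line 2 (append adds [93, 96] as single element): lst = [19, 12, [93, 96]]
After line 3 (extend unpacks [45], adds 45): lst = [19, 12, [93, 96], 45]
After line 4: result = len(lst) = 4

4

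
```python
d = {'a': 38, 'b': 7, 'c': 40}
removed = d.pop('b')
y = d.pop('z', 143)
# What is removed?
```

After line 1: d = {'a': 38, 'b': 7, 'c': 40}
After line 2 (pop 'b' returns 7): d = {'a': 38, 'c': 40}, removed = 7
After line 3 (pop 'z' missing, returns default 143): d = {'a': 38, 'c': 40}, y = 143

7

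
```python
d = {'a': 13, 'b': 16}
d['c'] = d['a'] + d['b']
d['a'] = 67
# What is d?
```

After line 1: d = {'a': 13, 'b': 16}
After line 2 (d['c'] = 13 + 16): d = {'a': 13, 'b': 16, 'c': 29}
After line 3: d = {'a': 67, 'b': 16, 'c': 29}

{'a': 67, 'b': 16, 'c': 29}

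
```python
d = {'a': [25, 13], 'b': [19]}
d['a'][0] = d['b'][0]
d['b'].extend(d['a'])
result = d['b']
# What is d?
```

After line 1: d = {'a': [25, 13], 'b': [19]}
After line 2 (a[0] = b[0] = 19): d = {'a': [19, 13], 'b': [19]}
After line 3 (b.extend(a) appends [19, 13]): d = {'a': [19, 13], 'b': [19, 19, 13]}
After line 4: result = d['b'] = [19, 19, 13]

{'a': [19, 13], 'b': [19, 19, 13]}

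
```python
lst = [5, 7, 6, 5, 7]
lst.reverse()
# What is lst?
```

[7, 5, 6, 7, 5]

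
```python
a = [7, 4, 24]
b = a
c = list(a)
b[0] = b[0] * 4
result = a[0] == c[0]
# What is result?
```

After line 1: a = [7, 4, 24]
After line 2 (b = a, alias): a = [7, 4, 24], b = [7, 4, 24]
After line 3 (c = list(a) is a copy, new object): c = [7, 4, 24]
After line 4 (b[0] = 7 * 4 = 28; mutates shared a/b): a = b = [28, 4, 24], c = [7, 4, 24]
After line 5 (a[0] = 28, c[0] = 7; result = False)

False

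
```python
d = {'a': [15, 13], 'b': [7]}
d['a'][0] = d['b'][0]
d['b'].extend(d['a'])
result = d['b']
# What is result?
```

After line 1: d = {'a': [15, 13], 'b': [7]}
After line 2 (a[0] = b[0] = 7): d = {'a': [7, 13], 'b': [7]}
After line 3 (b.extend(a) appends [7, 13]): d = {'a': [7, 13], 'b': [7, 7, 13]}
After line 4: result = d['b'] = [7, 7, 13]

[7, 7, 13]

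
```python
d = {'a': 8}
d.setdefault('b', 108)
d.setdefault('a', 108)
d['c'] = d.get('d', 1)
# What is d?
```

After line 1: d = {'a': 8}
After line 2 (setdefault adds 'b'=108): d = {'a': 8, 'b': 108}
After line 3 (setdefault 'a' no-op, already exists): d = {'a': 8, 'b': 108}
After line 4 (get('d', 1) returns default since 'd' not in d): d = {'a': 8, 'b': 108, 'c': 1}

{'a': 8, 'b': 108, 'c': 1}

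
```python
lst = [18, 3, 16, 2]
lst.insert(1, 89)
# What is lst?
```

[18, 89, 3, 16, 2]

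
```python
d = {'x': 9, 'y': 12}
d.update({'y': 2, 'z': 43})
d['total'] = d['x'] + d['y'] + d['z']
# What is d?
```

After line 1: d = {'x': 9, 'y': 12}
After line 2 (y overwritten, z added): d = {'x': 9, 'y': 2, 'z': 43}
After line 3 (total = 9 + 2 + 43 = 54): d = {'x': 9, 'y': 2, 'z': 43, 'total': 54}

{'x': 9, 'y': 2, 'z': 43, 'total': 54}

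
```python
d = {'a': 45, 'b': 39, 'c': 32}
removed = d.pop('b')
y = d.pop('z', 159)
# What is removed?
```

After line 1: d = {'a': 45, 'b': 39, 'c': 32}
After line 2 (pop 'b' returns 39): d = {'a': 45, 'c': 32}, removed = 39
After line 3 (pop 'z' missing, returns default 159): d = {'a': 45, 'c': 32}, y = 159

39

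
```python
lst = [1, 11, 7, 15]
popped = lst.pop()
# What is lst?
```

[1, 11, 7]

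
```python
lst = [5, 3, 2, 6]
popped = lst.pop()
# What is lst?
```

[5, 3, 2]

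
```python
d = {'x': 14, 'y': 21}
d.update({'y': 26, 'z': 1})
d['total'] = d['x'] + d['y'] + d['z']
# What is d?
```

After line 1: d = {'x': 14, 'y': 21}
After line 2 (y overwritten, z added): d = {'x': 14, 'y': 26, 'z': 1}
After line 3 (total = 14 + 26 + 1 = 41): d = {'x': 14, 'y': 26, 'z': 1, 'total': 41}

{'x': 14, 'y': 26, 'z': 1, 'total': 41}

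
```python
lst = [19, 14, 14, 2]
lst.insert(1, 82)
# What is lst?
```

[19, 82, 14, 14, 2]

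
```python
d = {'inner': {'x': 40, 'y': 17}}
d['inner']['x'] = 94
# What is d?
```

After line 1: d = {'inner': {'x': 40, 'y': 17}}
After line 2 (inner x overwritten): d = {'inner': {'x': 94, 'y': 17}}

{'inner': {'x': 94, 'y': 17}}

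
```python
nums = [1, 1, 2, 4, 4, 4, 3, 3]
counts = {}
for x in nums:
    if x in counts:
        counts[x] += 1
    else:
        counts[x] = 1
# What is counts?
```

Initial: counts = {}, nums = [1, 1, 2, 4, 4, 4, 3, 3]
See 1: counts = {1: 1}
See 1: counts = {1: 2}
See 2: counts = {1: 2, 2: 1}
See 4: counts = {1: 2, 2: 1, 4: 1}
See 4: counts = {1: 2, 2: 1, 4: 2}
See 4: counts = {1: 2, 2: 1, 4: 3}
See 3: counts = {1: 2, 2: 1, 4: 3, 3: 1}
See 3: counts = {1: 2, 2: 1, 4: 3, 3: 2}

{1: 2, 2: 1, 4: 3, 3: 2}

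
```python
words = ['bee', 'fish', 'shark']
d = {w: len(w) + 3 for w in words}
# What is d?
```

{'bee': 6, 'fish': 7, 'shark': 8}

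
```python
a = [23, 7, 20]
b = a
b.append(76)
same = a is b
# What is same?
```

After line 1: a = [23, 7, 20]
After line 2 (b = a is an alias, same object): a = [23, 7, 20], b = [23, 7, 20]
After line 3 (b.append mutates the shared list): a = [23, 7, 20, 76], b = [23, 7, 20, 76]
After line 4 (same = a is b; same object -> True): same = True

True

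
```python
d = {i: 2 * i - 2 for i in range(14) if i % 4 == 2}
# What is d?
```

{2: 2, 6: 10, 10: 18}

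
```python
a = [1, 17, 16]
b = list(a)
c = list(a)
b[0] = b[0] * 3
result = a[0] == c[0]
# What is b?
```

After line 1: a = [1, 17, 16]
After line 2 (b = list(a), copy): a = [1, 17, 16], b = [1, 17, 16]
After line 3 (c = list(a) is a copy, new object): c = [1, 17, 16]
After line 4 (b[0] = 1 * 3 = 3; only b mutates (copy)): a = [1, 17, 16], b = [3, 17, 16], c = [1, 17, 16]
After line 5 (a[0] = 1, c[0] = 1; result = True)

[3, 17, 16]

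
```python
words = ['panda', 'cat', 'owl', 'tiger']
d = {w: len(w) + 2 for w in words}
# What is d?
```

{'panda': 7, 'cat': 5, 'owl': 5, 'tiger': 7}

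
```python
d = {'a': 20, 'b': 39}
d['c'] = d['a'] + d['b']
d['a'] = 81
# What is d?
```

After line 1: d = {'a': 20, 'b': 39}
After line 2 (d['c'] = 20 + 39): d = {'a': 20, 'b': 39, 'c': 59}
After line 3: d = {'a': 81, 'b': 39, 'c': 59}

{'a': 81, 'b': 39, 'c': 59}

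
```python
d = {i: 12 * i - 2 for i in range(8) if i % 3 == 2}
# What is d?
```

{2: 22, 5: 58}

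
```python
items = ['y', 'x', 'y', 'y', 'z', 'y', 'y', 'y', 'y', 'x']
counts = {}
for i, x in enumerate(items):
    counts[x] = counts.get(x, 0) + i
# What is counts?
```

Initial: counts = {}, items = ['y', 'x', 'y', 'y', 'z', 'y', 'y', 'y', 'y', 'x']
i=0, x='y': counts = {'y': 0}
i=1, x='x': counts = {'y': 0, 'x': 1}
i=2, x='y': counts = {'y': 2, 'x': 1}
i=3, x='y': counts = {'y': 5, 'x': 1}
i=4, x='z': counts = {'y': 5, 'x': 1, 'z': 4}
i=5, x='y': counts = {'y': 10, 'x': 1, 'z': 4}
i=6, x='y': counts = {'y': 16, 'x': 1, 'z': 4}
i=7, x='y': counts = {'y': 23, 'x': 1, 'z': 4}
i=8, x='y': counts = {'y': 31, 'x': 1, 'z': 4}
i=9, x='x': counts = {'y': 31, 'x': 10, 'z': 4}

{'y': 31, 'x': 10, 'z': 4}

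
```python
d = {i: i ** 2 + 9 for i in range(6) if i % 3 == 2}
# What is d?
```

{2: 13, 5: 34}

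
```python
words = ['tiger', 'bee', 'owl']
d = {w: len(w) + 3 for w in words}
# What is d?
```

{'tiger': 8, 'bee': 6, 'owl': 6}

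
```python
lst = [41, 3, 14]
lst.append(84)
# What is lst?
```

[41, 3, 14, 84]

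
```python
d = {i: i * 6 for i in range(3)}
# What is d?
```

{0: 0, 1: 6, 2: 12}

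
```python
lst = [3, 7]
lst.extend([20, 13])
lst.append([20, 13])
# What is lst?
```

After line 1: lst = [3, 7]
After line 2 (extend unpacks [20, 13]): lst = [3, 7, 20, 13]
After line 3 (append adds [20, 13] as single element): lst = [3, 7, 20, 13, [20, 13]]

[3, 7, 20, 13, [20, 13]]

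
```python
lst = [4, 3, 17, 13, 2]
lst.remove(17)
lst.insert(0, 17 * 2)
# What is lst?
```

After line 1: lst = [4, 3, 17, 13, 2]
After line 2 (remove first 17): lst = [4, 3, 13, 2]
After line 3 (insert 34 at index 0): lst = [34, 4, 3, 13, 2]

[34, 4, 3, 13, 2]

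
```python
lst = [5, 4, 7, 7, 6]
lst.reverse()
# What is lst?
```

[6, 7, 7, 4, 5]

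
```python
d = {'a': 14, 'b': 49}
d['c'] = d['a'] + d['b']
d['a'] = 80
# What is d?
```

After line 1: d = {'a': 14, 'b': 49}
After line 2 (d['c'] = 14 + 49): d = {'a': 14, 'b': 49, 'c': 63}
After line 3: d = {'a': 80, 'b': 49, 'c': 63}

{'a': 80, 'b': 49, 'c': 63}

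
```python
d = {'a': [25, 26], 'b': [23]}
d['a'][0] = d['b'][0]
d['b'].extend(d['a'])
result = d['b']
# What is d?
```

After line 1: d = {'a': [25, 26], 'b': [23]}
After line 2 (a[0] = b[0] = 23): d = {'a': [23, 26], 'b': [23]}
After line 3 (b.extend(a) appends [23, 26]): d = {'a': [23, 26], 'b': [23, 23, 26]}
After line 4: result = d['b'] = [23, 23, 26]

{'a': [23, 26], 'b': [23, 23, 26]}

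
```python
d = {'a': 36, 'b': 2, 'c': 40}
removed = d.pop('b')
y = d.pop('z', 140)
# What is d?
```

After line 1: d = {'a': 36, 'b': 2, 'c': 40}
After line 2 (pop 'b' returns 2): d = {'a': 36, 'c': 40}, removed = 2
After line 3 (pop 'z' missing, returns default 140): d = {'a': 36, 'c': 40}, y = 140

{'a': 36, 'c': 40}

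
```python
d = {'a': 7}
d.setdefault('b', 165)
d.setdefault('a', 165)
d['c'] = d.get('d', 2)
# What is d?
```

After line 1: d = {'a': 7}
After line 2 (setdefault adds 'b'=165): d = {'a': 7, 'b': 165}
After line 3 (setdefault 'a' no-op, already exists): d = {'a': 7, 'b': 165}
After line 4 (get('d', 2) returns default since 'd' not in d): d = {'a': 7, 'b': 165, 'c': 2}

{'a': 7, 'b': 165, 'c': 2}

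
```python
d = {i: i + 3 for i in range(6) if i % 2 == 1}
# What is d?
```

{1: 4, 3: 6, 5: 8}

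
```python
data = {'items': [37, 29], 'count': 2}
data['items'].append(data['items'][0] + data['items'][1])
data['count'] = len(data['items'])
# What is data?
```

After line 1: data = {'items': [37, 29], 'count': 2}
After line 2 (append 37 + 29 = 66): data = {'items': [37, 29, 66], 'count': 2}
After line 3 (count = len(items) = 3): data = {'items': [37, 29, 66], 'count': 3}

{'items': [37, 29, 66], 'count': 3}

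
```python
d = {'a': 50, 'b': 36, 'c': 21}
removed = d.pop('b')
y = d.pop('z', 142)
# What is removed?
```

After line 1: d = {'a': 50, 'b': 36, 'c': 21}
After line 2 (pop 'b' returns 36): d = {'a': 50, 'c': 21}, removed = 36
After line 3 (pop 'z' missing, returns default 142): d = {'a': 50, 'c': 21}, y = 142

36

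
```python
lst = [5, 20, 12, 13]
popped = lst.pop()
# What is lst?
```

[5, 20, 12]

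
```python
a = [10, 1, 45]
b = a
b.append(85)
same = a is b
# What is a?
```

After line 1: a = [10, 1, 45]
After line 2 (b = a is an alias, same object): a = [10, 1, 45], b = [10, 1, 45]
After line 3 (b.append mutates the shared list): a = [10, 1, 45, 85], b = [10, 1, 45, 85]
After line 4 (same = a is b; same object -> True): same = True

[10, 1, 45, 85]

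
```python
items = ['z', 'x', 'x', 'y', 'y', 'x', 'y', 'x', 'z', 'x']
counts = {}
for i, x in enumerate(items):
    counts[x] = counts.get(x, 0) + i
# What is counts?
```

Initial: counts = {}, items = ['z', 'x', 'x', 'y', 'y', 'x', 'y', 'x', 'z', 'x']
i=0, x='z': counts = {'z': 0}
i=1, x='x': counts = {'z': 0, 'x': 1}
i=2, x='x': counts = {'z': 0, 'x': 3}
i=3, x='y': counts = {'z': 0, 'x': 3, 'y': 3}
i=4, x='y': counts = {'z': 0, 'x': 3, 'y': 7}
i=5, x='x': counts = {'z': 0, 'x': 8, 'y': 7}
i=6, x='y': counts = {'z': 0, 'x': 8, 'y': 13}
i=7, x='x': counts = {'z': 0, 'x': 15, 'y': 13}
i=8, x='z': counts = {'z': 8, 'x': 15, 'y': 13}
i=9, x='x': counts = {'z': 8, 'x': 24, 'y': 13}

{'z': 8, 'x': 24, 'y': 13}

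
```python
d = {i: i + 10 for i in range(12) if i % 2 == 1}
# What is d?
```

{1: 11, 3: 13, 5: 15, 7: 17, 9: 19, 11: 21}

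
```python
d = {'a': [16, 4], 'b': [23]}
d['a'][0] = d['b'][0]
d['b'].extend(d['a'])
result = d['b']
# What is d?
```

After line 1: d = {'a': [16, 4], 'b': [23]}
After line 2 (a[0] = b[0] = 23): d = {'a': [23, 4], 'b': [23]}
After line 3 (b.extend(a) appends [23, 4]): d = {'a': [23, 4], 'b': [23, 23, 4]}
After line 4: result = d['b'] = [23, 23, 4]

{'a': [23, 4], 'b': [23, 23, 4]}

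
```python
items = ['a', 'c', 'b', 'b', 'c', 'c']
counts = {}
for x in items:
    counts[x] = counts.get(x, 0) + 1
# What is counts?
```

Initial: counts = {}, items = ['a', 'c', 'b', 'b', 'c', 'c']
See 'a': counts = {'a': 1}
See 'c': counts = {'a': 1, 'c': 1}
See 'b': counts = {'a': 1, 'c': 1, 'b': 1}
See 'b': counts = {'a': 1, 'c': 1, 'b': 2}
See 'c': counts = {'a': 1, 'c': 2, 'b': 2}
See 'c': counts = {'a': 1, 'c': 3, 'b': 2}

{'a': 1, 'c': 3, 'b': 2}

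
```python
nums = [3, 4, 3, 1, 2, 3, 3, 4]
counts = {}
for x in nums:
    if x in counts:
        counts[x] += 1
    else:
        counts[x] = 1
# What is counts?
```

Initial: counts = {}, nums = [3, 4, 3, 1, 2, 3, 3, 4]
See 3: counts = {3: 1}
See 4: counts = {3: 1, 4: 1}
See 3: counts = {3: 2, 4: 1}
See 1: counts = {3: 2, 4: 1, 1: 1}
See 2: counts = {3: 2, 4: 1, 1: 1, 2: 1}
See 3: counts = {3: 3, 4: 1, 1: 1, 2: 1}
See 3: counts = {3: 4, 4: 1, 1: 1, 2: 1}
See 4: counts = {3: 4, 4: 2, 1: 1, 2: 1}

{3: 4, 4: 2, 1: 1, 2: 1}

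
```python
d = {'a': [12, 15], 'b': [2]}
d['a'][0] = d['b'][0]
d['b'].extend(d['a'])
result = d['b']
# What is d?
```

After line 1: d = {'a': [12, 15], 'b': [2]}
After line 2 (a[0] = b[0] = 2): d = {'a': [2, 15], 'b': [2]}
After line 3 (b.extend(a) appends [2, 15]): d = {'a': [2, 15], 'b': [2, 2, 15]}
After line 4: result = d['b'] = [2, 2, 15]

{'a': [2, 15], 'b': [2, 2, 15]}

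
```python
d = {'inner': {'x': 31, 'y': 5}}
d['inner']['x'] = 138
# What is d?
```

After line 1: d = {'inner': {'x': 31, 'y': 5}}
After line 2 (inner x overwritten): d = {'inner': {'x': 138, 'y': 5}}

{'inner': {'x': 138, 'y': 5}}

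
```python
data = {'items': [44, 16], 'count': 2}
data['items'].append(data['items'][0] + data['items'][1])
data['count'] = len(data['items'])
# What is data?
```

After line 1: data = {'items': [44, 16], 'count': 2}
After line 2 (append 44 + 16 = 60): data = {'items': [44, 16, 60], 'count': 2}
After line 3 (count = len(items) = 3): data = {'items': [44, 16, 60], 'count': 3}

{'items': [44, 16, 60], 'count': 3}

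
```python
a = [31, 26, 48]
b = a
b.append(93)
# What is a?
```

After line 1: a = [31, 26, 48]
After line 2 (b = a is an alias, same object): a = [31, 26, 48], b = [31, 26, 48]
After line 3 (b.append mutates the shared list): a = [31, 26, 48, 93], b = [31, 26, 48, 93]

[31, 26, 48, 93]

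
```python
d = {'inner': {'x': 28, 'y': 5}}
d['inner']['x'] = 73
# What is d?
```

After line 1: d = {'inner': {'x': 28, 'y': 5}}
After line 2 (inner x overwritten): d = {'inner': {'x': 73, 'y': 5}}

{'inner': {'x': 73, 'y': 5}}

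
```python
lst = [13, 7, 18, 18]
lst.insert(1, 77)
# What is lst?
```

[13, 77, 7, 18, 18]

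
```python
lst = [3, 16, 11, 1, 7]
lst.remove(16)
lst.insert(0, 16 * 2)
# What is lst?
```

After line 1: lst = [3, 16, 11, 1, 7]
After line 2 (remove first 16): lst = [3, 11, 1, 7]
After line 3 (insert 32 at index 0): lst = [32, 3, 11, 1, 7]

[32, 3, 11, 1, 7]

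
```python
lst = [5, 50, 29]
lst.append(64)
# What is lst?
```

[5, 50, 29, 64]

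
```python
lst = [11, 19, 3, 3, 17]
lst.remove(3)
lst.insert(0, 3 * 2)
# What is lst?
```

After line 1: lst = [11, 19, 3, 3, 17]
After line 2 (remove first 3): lst = [11, 19, 3, 17]
After line 3 (insert 6 at index 0): lst = [6, 11, 19, 3, 17]

[6, 11, 19, 3, 17]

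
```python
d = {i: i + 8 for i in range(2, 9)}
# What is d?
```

{2: 10, 3: 11, 4: 12, 5: 13, 6: 14, 7: 15, 8: 16}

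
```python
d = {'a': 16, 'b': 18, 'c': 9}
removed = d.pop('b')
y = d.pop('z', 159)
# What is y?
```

After line 1: d = {'a': 16, 'b': 18, 'c': 9}
After line 2 (pop 'b' returns 18): d = {'a': 16, 'c': 9}, removed = 18
After line 3 (pop 'z' missing, returns default 159): d = {'a': 16, 'c': 9}, y = 159

159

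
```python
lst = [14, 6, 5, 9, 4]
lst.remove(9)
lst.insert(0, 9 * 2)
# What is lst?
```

After line 1: lst = [14, 6, 5, 9, 4]
After line 2 (remove first 9): lst = [14, 6, 5, 4]
After line 3 (insert 18 at index 0): lst = [18, 14, 6, 5, 4]

[18, 14, 6, 5, 4]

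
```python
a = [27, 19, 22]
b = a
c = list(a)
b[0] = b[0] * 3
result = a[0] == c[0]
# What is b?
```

After line 1: a = [27, 19, 22]
After line 2 (b = a, alias): a = [27, 19, 22], b = [27, 19, 22]
After line 3 (c = list(a) is a copy, new object): c = [27, 19, 22]
After line 4 (b[0] = 27 * 3 = 81; mutates shared a/b): a = b = [81, 19, 22], c = [27, 19, 22]
After line 5 (a[0] = 81, c[0] = 27; result = False)

[81, 19, 22]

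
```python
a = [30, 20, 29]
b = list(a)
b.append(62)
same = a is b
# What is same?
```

After line 1: a = [30, 20, 29]
After line 2 (b = list(a) is a shallow copy, new object): a = [30, 20, 29], b = [30, 20, 29]
After line 3 (append only mutates b): a = [30, 20, 29], b = [30, 20, 29, 62]
After line 4 (same = a is b; different objects -> False): same = False

False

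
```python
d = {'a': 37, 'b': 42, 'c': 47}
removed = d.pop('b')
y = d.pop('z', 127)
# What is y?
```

After line 1: d = {'a': 37, 'b': 42, 'c': 47}
After line 2 (pop 'b' returns 42): d = {'a': 37, 'c': 47}, removed = 42
After line 3 (pop 'z' missing, returns default 127): d = {'a': 37, 'c': 47}, y = 127

127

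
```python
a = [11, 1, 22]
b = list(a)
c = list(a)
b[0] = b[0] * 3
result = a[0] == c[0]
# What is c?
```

After line 1: a = [11, 1, 22]
After line 2 (b = list(a), copy): a = [11, 1, 22], b = [11, 1, 22]
After line 3 (c = list(a) is a copy, new object): c = [11, 1, 22]
After line 4 (b[0] = 11 * 3 = 33; only b mutates (copy)): a = [11, 1, 22], b = [33, 1, 22], c = [11, 1, 22]
After line 5 (a[0] = 11, c[0] = 11; result = True)

[11, 1, 22]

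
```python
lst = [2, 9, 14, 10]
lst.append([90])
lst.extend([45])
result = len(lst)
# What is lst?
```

After line 1: lst = [2, 9, 14, 10]
After line 2 (append adds [90] as single element): lst = [2, 9, 14, 10, [90]]
After line 3 (extend unpacks [45], adds 45): lst = [2, 9, 14, 10, [90], 45]
After line 4: result = len(lst) = 6

[2, 9, 14, 10, [90], 45]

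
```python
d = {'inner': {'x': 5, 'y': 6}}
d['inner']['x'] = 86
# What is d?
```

After line 1: d = {'inner': {'x': 5, 'y': 6}}
After line 2 (inner x overwritten): d = {'inner': {'x': 86, 'y': 6}}

{'inner': {'x': 86, 'y': 6}}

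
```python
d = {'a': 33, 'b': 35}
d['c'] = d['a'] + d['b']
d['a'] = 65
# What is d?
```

After line 1: d = {'a': 33, 'b': 35}
After line 2 (d['c'] = 33 + 35): d = {'a': 33, 'b': 35, 'c': 68}
After line 3: d = {'a': 65, 'b': 35, 'c': 68}

{'a': 65, 'b': 35, 'c': 68}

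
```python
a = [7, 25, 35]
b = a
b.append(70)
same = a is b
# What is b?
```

After line 1: a = [7, 25, 35]
After line 2 (b = a is an alias, same object): a = [7, 25, 35], b = [7, 25, 35]
After line 3 (b.append mutates the shared list): a = [7, 25, 35, 70], b = [7, 25, 35, 70]
After line 4 (same = a is b; same object -> True): same = True

[7, 25, 35, 70]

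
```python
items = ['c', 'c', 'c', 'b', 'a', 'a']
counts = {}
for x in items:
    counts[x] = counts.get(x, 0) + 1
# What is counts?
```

Initial: counts = {}, items = ['c', 'c', 'c', 'b', 'a', 'a']
See 'c': counts = {'c': 1}
See 'c': counts = {'c': 2}
See 'c': counts = {'c': 3}
See 'b': counts = {'c': 3, 'b': 1}
See 'a': counts = {'c': 3, 'b': 1, 'a': 1}
See 'a': counts = {'c': 3, 'b': 1, 'a': 2}

{'c': 3, 'b': 1, 'a': 2}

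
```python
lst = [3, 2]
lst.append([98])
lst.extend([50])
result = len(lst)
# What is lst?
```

After line 1: lst = [3, 2]
After line 2 (append adds [98] as single element): lst = [3, 2, [98]]
After line 3 (extend unpacks [50], adds 50): lst = [3, 2, [98], 50]
After line 4: result = len(lst) = 4

[3, 2, [98], 50]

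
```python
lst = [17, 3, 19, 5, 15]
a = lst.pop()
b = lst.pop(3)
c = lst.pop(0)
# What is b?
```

After line 1: lst = [17, 3, 19, 5, 15]
After line 2 (pop() -> a = 15): lst = [17, 3, 19, 5]
After line 3 (pop(3) -> b = 5): lst = [17, 3, 19]
After line 4 (pop(0) -> c = 17): lst = [3, 19]

5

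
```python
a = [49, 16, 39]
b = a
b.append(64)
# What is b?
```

After line 1: a = [49, 16, 39]
After line 2 (b = a is an alias, same object): a = [49, 16, 39], b = [49, 16, 39]
After line 3 (b.append mutates the shared list): a = [49, 16, 39, 64], b = [49, 16, 39, 64]

[49, 16, 39, 64]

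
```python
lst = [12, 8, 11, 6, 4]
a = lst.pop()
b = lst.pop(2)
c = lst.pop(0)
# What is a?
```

After line 1: lst = [12, 8, 11, 6, 4]
After line 2 (pop() -> a = 4): lst = [12, 8, 11, 6]
After line 3 (pop(2) -> b = 11): lst = [12, 8, 6]
After line 4 (pop(0) -> c = 12): lst = [8, 6]

4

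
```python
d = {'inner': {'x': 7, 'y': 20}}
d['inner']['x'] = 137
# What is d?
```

After line 1: d = {'inner': {'x': 7, 'y': 20}}
After line 2 (inner x overwritten): d = {'inner': {'x': 137, 'y': 20}}

{'inner': {'x': 137, 'y': 20}}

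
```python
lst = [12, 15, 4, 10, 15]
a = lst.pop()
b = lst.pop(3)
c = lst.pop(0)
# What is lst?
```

After line 1: lst = [12, 15, 4, 10, 15]
After line 2 (pop() -> a = 15): lst = [12, 15, 4, 10]
After line 3 (pop(3) -> b = 10): lst = [12, 15, 4]
After line 4 (pop(0) -> c = 12): lst = [15, 4]

[15, 4]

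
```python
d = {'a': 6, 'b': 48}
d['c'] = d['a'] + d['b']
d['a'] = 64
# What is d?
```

After line 1: d = {'a': 6, 'b': 48}
After line 2 (d['c'] = 6 + 48): d = {'a': 6, 'b': 48, 'c': 54}
After line 3: d = {'a': 64, 'b': 48, 'c': 54}

{'a': 64, 'b': 48, 'c': 54}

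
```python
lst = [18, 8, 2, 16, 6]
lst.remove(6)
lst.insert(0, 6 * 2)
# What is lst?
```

After line 1: lst = [18, 8, 2, 16, 6]
After line 2 (remove first 6): lst = [18, 8, 2, 16]
After line 3 (insert 12 at index 0): lst = [12, 18, 8, 2, 16]

[12, 18, 8, 2, 16]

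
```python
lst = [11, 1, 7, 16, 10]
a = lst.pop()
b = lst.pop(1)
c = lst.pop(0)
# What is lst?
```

After line 1: lst = [11, 1, 7, 16, 10]
After line 2 (pop() -> a = 10): lst = [11, 1, 7, 16]
After line 3 (pop(1) -> b = 1): lst = [11, 7, 16]
After line 4 (pop(0) -> c = 11): lst = [7, 16]

[7, 16]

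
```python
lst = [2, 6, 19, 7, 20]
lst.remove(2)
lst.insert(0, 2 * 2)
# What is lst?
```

After line 1: lst = [2, 6, 19, 7, 20]
After line 2 (remove first 2): lst = [6, 19, 7, 20]
After line 3 (insert 4 at index 0): lst = [4, 6, 19, 7, 20]

[4, 6, 19, 7, 20]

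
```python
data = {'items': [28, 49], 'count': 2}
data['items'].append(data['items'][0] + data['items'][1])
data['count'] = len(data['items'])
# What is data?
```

After line 1: data = {'items': [28, 49], 'count': 2}
After line 2 (append 28 + 49 = 77): data = {'items': [28, 49, 77], 'count': 2}
After line 3 (count = len(items) = 3): data = {'items': [28, 49, 77], 'count': 3}

{'items': [28, 49, 77], 'count': 3}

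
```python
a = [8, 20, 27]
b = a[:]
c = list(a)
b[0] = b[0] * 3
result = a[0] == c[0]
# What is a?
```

After line 1: a = [8, 20, 27]
After line 2 (b = a[:], copy): a = [8, 20, 27], b = [8, 20, 27]
After line 3 (c = list(a) is a copy, new object): c = [8, 20, 27]
After line 4 (b[0] = 8 * 3 = 24; only b mutates (copy)): a = [8, 20, 27], b = [24, 20, 27], c = [8, 20, 27]
After line 5 (a[0] = 8, c[0] = 8; result = True)

[8, 20, 27]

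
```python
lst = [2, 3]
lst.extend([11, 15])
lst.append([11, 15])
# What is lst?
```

After line 1: lst = [2, 3]
After line 2 (extend unpacks [11, 15]): lst = [2, 3, 11, 15]
After line 3 (append adds [11, 15] as single element): lst = [2, 3, 11, 15, [11, 15]]

[2, 3, 11, 15, [11, 15]]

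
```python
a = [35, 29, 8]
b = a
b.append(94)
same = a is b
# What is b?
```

After line 1: a = [35, 29, 8]
After line 2 (b = a is an alias, same object): a = [35, 29, 8], b = [35, 29, 8]
After line 3 (b.append mutates the shared list): a = [35, 29, 8, 94], b = [35, 29, 8, 94]
After line 4 (same = a is b; same object -> True): same = True

[35, 29, 8, 94]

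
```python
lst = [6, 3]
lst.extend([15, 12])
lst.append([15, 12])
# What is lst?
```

After line 1: lst = [6, 3]
After line 2 (extend unpacks [15, 12]): lst = [6, 3, 15, 12]
After line 3 (append adds [15, 12] as single element): lst = [6, 3, 15, 12, [15, 12]]

[6, 3, 15, 12, [15, 12]]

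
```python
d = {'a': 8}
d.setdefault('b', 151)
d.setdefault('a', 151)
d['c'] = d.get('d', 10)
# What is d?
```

After line 1: d = {'a': 8}
After line 2 (setdefault adds 'b'=151): d = {'a': 8, 'b': 151}
After line 3 (setdefault 'a' no-op, already exists): d = {'a': 8, 'b': 151}
After line 4 (get('d', 10) returns default since 'd' not in d): d = {'a': 8, 'b': 151, 'c': 10}

{'a': 8, 'b': 151, 'c': 10}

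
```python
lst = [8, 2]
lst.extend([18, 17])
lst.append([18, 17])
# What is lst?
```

After line 1: lst = [8, 2]
After line 2 (extend unpacks [18, 17]): lst = [8, 2, 18, 17]
After line 3 (append adds [18, 17] as single element): lst = [8, 2, 18, 17, [18, 17]]

[8, 2, 18, 17, [18, 17]]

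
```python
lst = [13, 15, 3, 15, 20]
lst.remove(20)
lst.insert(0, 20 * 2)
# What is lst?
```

After line 1: lst = [13, 15, 3, 15, 20]
After line 2 (remove first 20): lst = [13, 15, 3, 15]
After line 3 (insert 40 at index 0): lst = [40, 13, 15, 3, 15]

[40, 13, 15, 3, 15]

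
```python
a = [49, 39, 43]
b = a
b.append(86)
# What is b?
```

After line 1: a = [49, 39, 43]
After line 2 (b = a is an alias, same object): a = [49, 39, 43], b = [49, 39, 43]
After line 3 (b.append mutates the shared list): a = [49, 39, 43, 86], b = [49, 39, 43, 86]

[49, 39, 43, 86]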